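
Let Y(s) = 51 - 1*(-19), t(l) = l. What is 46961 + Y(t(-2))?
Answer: 47031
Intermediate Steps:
Y(s) = 70 (Y(s) = 51 + 19 = 70)
46961 + Y(t(-2)) = 46961 + 70 = 47031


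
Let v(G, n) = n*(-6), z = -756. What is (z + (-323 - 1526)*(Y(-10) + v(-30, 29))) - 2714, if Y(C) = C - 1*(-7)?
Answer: 323803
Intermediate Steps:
Y(C) = 7 + C (Y(C) = C + 7 = 7 + C)
v(G, n) = -6*n
(z + (-323 - 1526)*(Y(-10) + v(-30, 29))) - 2714 = (-756 + (-323 - 1526)*((7 - 10) - 6*29)) - 2714 = (-756 - 1849*(-3 - 174)) - 2714 = (-756 - 1849*(-177)) - 2714 = (-756 + 327273) - 2714 = 326517 - 2714 = 323803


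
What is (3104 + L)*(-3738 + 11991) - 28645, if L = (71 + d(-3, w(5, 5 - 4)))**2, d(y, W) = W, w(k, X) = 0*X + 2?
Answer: 69568904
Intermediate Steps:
w(k, X) = 2 (w(k, X) = 0 + 2 = 2)
L = 5329 (L = (71 + 2)**2 = 73**2 = 5329)
(3104 + L)*(-3738 + 11991) - 28645 = (3104 + 5329)*(-3738 + 11991) - 28645 = 8433*8253 - 28645 = 69597549 - 28645 = 69568904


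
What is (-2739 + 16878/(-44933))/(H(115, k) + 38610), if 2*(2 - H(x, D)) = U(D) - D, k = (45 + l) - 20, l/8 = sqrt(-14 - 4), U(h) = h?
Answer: -123088365/1734952996 ≈ -0.070946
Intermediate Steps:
l = 24*I*sqrt(2) (l = 8*sqrt(-14 - 4) = 8*sqrt(-18) = 8*(3*I*sqrt(2)) = 24*I*sqrt(2) ≈ 33.941*I)
k = 25 + 24*I*sqrt(2) (k = (45 + 24*I*sqrt(2)) - 20 = 25 + 24*I*sqrt(2) ≈ 25.0 + 33.941*I)
H(x, D) = 2 (H(x, D) = 2 - (D - D)/2 = 2 - 1/2*0 = 2 + 0 = 2)
(-2739 + 16878/(-44933))/(H(115, k) + 38610) = (-2739 + 16878/(-44933))/(2 + 38610) = (-2739 + 16878*(-1/44933))/38612 = (-2739 - 16878/44933)*(1/38612) = -123088365/44933*1/38612 = -123088365/1734952996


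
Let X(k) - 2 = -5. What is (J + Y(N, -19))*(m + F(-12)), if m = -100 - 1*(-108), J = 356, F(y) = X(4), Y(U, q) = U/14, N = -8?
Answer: 12440/7 ≈ 1777.1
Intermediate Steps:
X(k) = -3 (X(k) = 2 - 5 = -3)
Y(U, q) = U/14 (Y(U, q) = U*(1/14) = U/14)
F(y) = -3
m = 8 (m = -100 + 108 = 8)
(J + Y(N, -19))*(m + F(-12)) = (356 + (1/14)*(-8))*(8 - 3) = (356 - 4/7)*5 = (2488/7)*5 = 12440/7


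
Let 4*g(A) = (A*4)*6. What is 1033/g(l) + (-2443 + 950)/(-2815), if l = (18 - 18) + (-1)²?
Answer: 2916853/16890 ≈ 172.70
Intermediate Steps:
l = 1 (l = 0 + 1 = 1)
g(A) = 6*A (g(A) = ((A*4)*6)/4 = ((4*A)*6)/4 = (24*A)/4 = 6*A)
1033/g(l) + (-2443 + 950)/(-2815) = 1033/((6*1)) + (-2443 + 950)/(-2815) = 1033/6 - 1493*(-1/2815) = 1033*(⅙) + 1493/2815 = 1033/6 + 1493/2815 = 2916853/16890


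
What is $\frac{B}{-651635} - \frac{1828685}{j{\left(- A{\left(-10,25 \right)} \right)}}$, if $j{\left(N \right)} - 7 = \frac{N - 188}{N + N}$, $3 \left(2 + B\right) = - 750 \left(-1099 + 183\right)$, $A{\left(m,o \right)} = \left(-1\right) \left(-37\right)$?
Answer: $- \frac{88181171243664}{484164805} \approx -1.8213 \cdot 10^{5}$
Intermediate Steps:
$A{\left(m,o \right)} = 37$
$B = 228998$ ($B = -2 + \frac{\left(-750\right) \left(-1099 + 183\right)}{3} = -2 + \frac{\left(-750\right) \left(-916\right)}{3} = -2 + \frac{1}{3} \cdot 687000 = -2 + 229000 = 228998$)
$j{\left(N \right)} = 7 + \frac{-188 + N}{2 N}$ ($j{\left(N \right)} = 7 + \frac{N - 188}{N + N} = 7 + \frac{-188 + N}{2 N}$)
$\frac{B}{-651635} - \frac{1828685}{j{\left(- A{\left(-10,25 \right)} \right)}} = \frac{228998}{-651635} - \frac{1828685}{\frac{15}{2} - \frac{94}{\left(-1\right) 37}} = 228998 \left(- \frac{1}{651635}\right) - \frac{1828685}{\frac{15}{2} - \frac{94}{-37}} = - \frac{228998}{651635} - \frac{1828685}{\frac{15}{2} - - \frac{94}{37}} = - \frac{228998}{651635} - \frac{1828685}{\frac{15}{2} + \frac{94}{37}} = - \frac{228998}{651635} - \frac{1828685}{\frac{743}{74}} = - \frac{228998}{651635} - \frac{135322690}{743} = - \frac{88181171243664}{484164805}$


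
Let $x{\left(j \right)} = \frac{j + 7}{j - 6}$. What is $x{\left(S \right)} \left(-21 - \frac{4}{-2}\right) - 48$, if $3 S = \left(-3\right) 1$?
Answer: $- \frac{222}{7} \approx -31.714$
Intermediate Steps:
$S = -1$ ($S = \frac{\left(-3\right) 1}{3} = \frac{1}{3} \left(-3\right) = -1$)
$x{\left(j \right)} = \frac{7 + j}{-6 + j}$
$x{\left(S \right)} \left(-21 - \frac{4}{-2}\right) - 48 = \frac{7 - 1}{-6 - 1} \left(-21 - \frac{4}{-2}\right) - 48 = \frac{1}{-7} \cdot 6 \left(-21 - 4 \left(- \frac{1}{2}\right)\right) - 48 = \left(- \frac{1}{7}\right) 6 \left(-21 - -2\right) - 48 = - \frac{6 \left(-21 + 2\right)}{7} - 48 = \left(- \frac{6}{7}\right) \left(-19\right) - 48 = \frac{114}{7} - 48 = - \frac{222}{7}$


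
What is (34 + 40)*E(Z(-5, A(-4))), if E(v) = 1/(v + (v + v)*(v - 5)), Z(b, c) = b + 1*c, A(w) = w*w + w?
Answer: 74/35 ≈ 2.1143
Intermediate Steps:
A(w) = w + w² (A(w) = w² + w = w + w²)
Z(b, c) = b + c
E(v) = 1/(v + 2*v*(-5 + v)) (E(v) = 1/(v + (2*v)*(-5 + v)) = 1/(v + 2*v*(-5 + v)))
(34 + 40)*E(Z(-5, A(-4))) = (34 + 40)*(1/((-5 - 4*(1 - 4))*(-9 + 2*(-5 - 4*(1 - 4))))) = 74*(1/((-5 - 4*(-3))*(-9 + 2*(-5 - 4*(-3))))) = 74*(1/((-5 + 12)*(-9 + 2*(-5 + 12)))) = 74*(1/(7*(-9 + 2*7))) = 74*(1/(7*(-9 + 14))) = 74*((⅐)/5) = 74*((⅐)*(⅕)) = 74*(1/35) = 74/35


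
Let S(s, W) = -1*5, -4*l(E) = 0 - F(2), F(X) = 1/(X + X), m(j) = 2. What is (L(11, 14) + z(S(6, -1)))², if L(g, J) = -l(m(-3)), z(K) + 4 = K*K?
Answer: 112225/256 ≈ 438.38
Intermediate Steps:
F(X) = 1/(2*X)
l(E) = 1/16 (l(E) = -(0 - 1/(2*2))/4 = -(0 - 1*¼)/4 = -(0 - ¼)/4 = -¼*(-¼) = 1/16)
S(s, W) = -5
z(K) = -4 + K² (z(K) = -4 + K*K = -4 + K²)
L(g, J) = -1/16 (L(g, J) = -1*1/16 = -1/16)
(L(11, 14) + z(S(6, -1)))² = (-1/16 + (-4 + (-5)²))² = (-1/16 + (-4 + 25))² = (-1/16 + 21)² = (335/16)² = 112225/256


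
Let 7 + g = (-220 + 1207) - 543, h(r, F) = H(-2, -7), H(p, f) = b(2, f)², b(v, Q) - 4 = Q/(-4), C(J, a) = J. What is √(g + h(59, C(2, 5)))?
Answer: √7521/4 ≈ 21.681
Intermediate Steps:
b(v, Q) = 4 - Q/4 (b(v, Q) = 4 + Q/(-4) = 4 + Q*(-¼) = 4 - Q/4)
H(p, f) = (4 - f/4)²
h(r, F) = 529/16 (h(r, F) = (-16 - 7)²/16 = (1/16)*(-23)² = (1/16)*529 = 529/16)
g = 437 (g = -7 + ((-220 + 1207) - 543) = -7 + (987 - 543) = -7 + 444 = 437)
√(g + h(59, C(2, 5))) = √(437 + 529/16) = √(7521/16) = √7521/4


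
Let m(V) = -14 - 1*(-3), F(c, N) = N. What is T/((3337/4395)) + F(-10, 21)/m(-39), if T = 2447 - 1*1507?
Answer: 965409/781 ≈ 1236.1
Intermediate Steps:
m(V) = -11 (m(V) = -14 + 3 = -11)
T = 940 (T = 2447 - 1507 = 940)
T/((3337/4395)) + F(-10, 21)/m(-39) = 940/((3337/4395)) + 21/(-11) = 940/((3337*(1/4395))) + 21*(-1/11) = 940/(3337/4395) - 21/11 = 940*(4395/3337) - 21/11 = 87900/71 - 21/11 = 965409/781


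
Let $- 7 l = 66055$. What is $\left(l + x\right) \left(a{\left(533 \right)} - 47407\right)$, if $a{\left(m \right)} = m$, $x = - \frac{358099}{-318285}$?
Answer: $\frac{985376274222268}{2227995} \approx 4.4227 \cdot 10^{8}$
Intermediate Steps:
$x = \frac{358099}{318285}$ ($x = \left(-358099\right) \left(- \frac{1}{318285}\right) = \frac{358099}{318285} \approx 1.1251$)
$l = - \frac{66055}{7}$ ($l = \left(- \frac{1}{7}\right) 66055 = - \frac{66055}{7} \approx -9436.4$)
$\left(l + x\right) \left(a{\left(533 \right)} - 47407\right) = \left(- \frac{66055}{7} + \frac{358099}{318285}\right) \left(533 - 47407\right) = \left(- \frac{21021808982}{2227995}\right) \left(-46874\right) = \frac{985376274222268}{2227995}$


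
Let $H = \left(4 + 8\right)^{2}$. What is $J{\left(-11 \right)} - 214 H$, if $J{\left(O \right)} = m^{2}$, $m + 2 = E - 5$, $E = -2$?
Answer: $-30735$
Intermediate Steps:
$m = -9$ ($m = -2 - 7 = -9$)
$H = 144$ ($H = 12^{2} = 144$)
$J{\left(O \right)} = 81$ ($J{\left(O \right)} = \left(-9\right)^{2} = 81$)
$J{\left(-11 \right)} - 214 H = 81 - 30816 = -30735$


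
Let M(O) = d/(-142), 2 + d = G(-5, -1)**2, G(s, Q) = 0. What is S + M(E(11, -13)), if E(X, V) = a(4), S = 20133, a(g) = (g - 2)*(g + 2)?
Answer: 1429444/71 ≈ 20133.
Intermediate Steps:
a(g) = (-2 + g)*(2 + g)
d = -2 (d = -2 + 0**2 = -2 + 0 = -2)
E(X, V) = 12 (E(X, V) = -4 + 4**2 = -4 + 16 = 12)
M(O) = 1/71 (M(O) = -2/(-142) = -2*(-1/142) = 1/71)
S + M(E(11, -13)) = 20133 + 1/71 = 1429444/71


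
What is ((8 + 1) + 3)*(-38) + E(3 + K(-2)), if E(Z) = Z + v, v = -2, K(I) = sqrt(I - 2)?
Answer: -455 + 2*I ≈ -455.0 + 2.0*I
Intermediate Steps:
K(I) = sqrt(-2 + I)
E(Z) = -2 + Z (E(Z) = Z - 2 = -2 + Z)
((8 + 1) + 3)*(-38) + E(3 + K(-2)) = ((8 + 1) + 3)*(-38) + (-2 + (3 + sqrt(-2 - 2))) = (9 + 3)*(-38) + (-2 + (3 + sqrt(-4))) = 12*(-38) + (-2 + (3 + 2*I)) = -456 + (1 + 2*I) = -455 + 2*I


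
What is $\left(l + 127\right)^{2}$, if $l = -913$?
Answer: $617796$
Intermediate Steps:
$\left(l + 127\right)^{2} = \left(-913 + 127\right)^{2} = \left(-786\right)^{2} = 617796$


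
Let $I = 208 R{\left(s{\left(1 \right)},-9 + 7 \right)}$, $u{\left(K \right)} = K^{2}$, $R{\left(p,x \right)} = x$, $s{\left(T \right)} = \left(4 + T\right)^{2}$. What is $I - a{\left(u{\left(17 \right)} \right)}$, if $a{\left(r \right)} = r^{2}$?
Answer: $-83937$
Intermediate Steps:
$I = -416$ ($I = 208 \left(-9 + 7\right) = 208 \left(-2\right) = -416$)
$I - a{\left(u{\left(17 \right)} \right)} = -416 - \left(17^{2}\right)^{2} = -416 - 289^{2} = -416 - 83521 = -83937$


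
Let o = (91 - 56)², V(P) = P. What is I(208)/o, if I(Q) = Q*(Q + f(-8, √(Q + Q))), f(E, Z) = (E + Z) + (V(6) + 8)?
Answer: 44512/1225 + 832*√26/1225 ≈ 39.799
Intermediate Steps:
f(E, Z) = 14 + E + Z (f(E, Z) = (E + Z) + (6 + 8) = (E + Z) + 14 = 14 + E + Z)
I(Q) = Q*(6 + Q + √2*√Q) (I(Q) = Q*(Q + (14 - 8 + √(Q + Q))) = Q*(Q + (14 - 8 + √(2*Q))) = Q*(Q + (14 - 8 + √2*√Q)) = Q*(Q + (6 + √2*√Q)) = Q*(6 + Q + √2*√Q))
o = 1225 (o = 35² = 1225)
I(208)/o = (208*(6 + 208 + √2*√208))/1225 = (208*(6 + 208 + √2*(4*√13)))*(1/1225) = (208*(6 + 208 + 4*√26))*(1/1225) = (208*(214 + 4*√26))*(1/1225) = (44512 + 832*√26)*(1/1225) = 44512/1225 + 832*√26/1225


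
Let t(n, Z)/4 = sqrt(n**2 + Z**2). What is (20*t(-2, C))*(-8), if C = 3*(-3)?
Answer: -640*sqrt(85) ≈ -5900.5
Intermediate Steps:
C = -9
t(n, Z) = 4*sqrt(Z**2 + n**2) (t(n, Z) = 4*sqrt(n**2 + Z**2) = 4*sqrt(Z**2 + n**2))
(20*t(-2, C))*(-8) = (20*(4*sqrt((-9)**2 + (-2)**2)))*(-8) = (20*(4*sqrt(81 + 4)))*(-8) = (20*(4*sqrt(85)))*(-8) = (80*sqrt(85))*(-8) = -640*sqrt(85)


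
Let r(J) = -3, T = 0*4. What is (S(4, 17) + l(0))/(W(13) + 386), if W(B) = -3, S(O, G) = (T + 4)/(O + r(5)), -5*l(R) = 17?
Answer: 3/1915 ≈ 0.0015666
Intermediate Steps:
T = 0
l(R) = -17/5 (l(R) = -⅕*17 = -17/5)
S(O, G) = 4/(-3 + O) (S(O, G) = (0 + 4)/(O - 3) = 4/(-3 + O))
(S(4, 17) + l(0))/(W(13) + 386) = (4/(-3 + 4) - 17/5)/(-3 + 386) = (4/1 - 17/5)/383 = (4*1 - 17/5)*(1/383) = (4 - 17/5)*(1/383) = (⅗)*(1/383) = 3/1915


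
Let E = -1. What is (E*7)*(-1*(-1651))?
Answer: -11557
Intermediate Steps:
(E*7)*(-1*(-1651)) = (-1*7)*(-1*(-1651)) = -7*1651 = -11557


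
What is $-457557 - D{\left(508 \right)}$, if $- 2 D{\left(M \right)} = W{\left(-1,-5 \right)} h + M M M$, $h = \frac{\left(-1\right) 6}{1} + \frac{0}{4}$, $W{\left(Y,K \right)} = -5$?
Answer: $65090714$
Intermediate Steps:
$h = -6$ ($h = \left(-6\right) 1 + 0 \cdot \frac{1}{4} = -6 + 0 = -6$)
$D{\left(M \right)} = -15 - \frac{M^{3}}{2}$ ($D{\left(M \right)} = - \frac{\left(-5\right) \left(-6\right) + M M M}{2} = - \frac{30 + M^{2} M}{2} = - \frac{30 + M^{3}}{2} = -15 - \frac{M^{3}}{2}$)
$-457557 - D{\left(508 \right)} = -457557 - \left(-15 - \frac{508^{3}}{2}\right) = -457557 - \left(-15 - 65548256\right) = -457557 - -65548271 = -457557 + 65548271 = 65090714$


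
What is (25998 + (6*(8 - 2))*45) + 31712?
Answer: 59330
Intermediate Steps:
(25998 + (6*(8 - 2))*45) + 31712 = (25998 + (6*6)*45) + 31712 = (25998 + 36*45) + 31712 = (25998 + 1620) + 31712 = 27618 + 31712 = 59330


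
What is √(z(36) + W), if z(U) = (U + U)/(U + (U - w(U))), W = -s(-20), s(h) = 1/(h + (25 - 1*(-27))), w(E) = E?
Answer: 3*√14/8 ≈ 1.4031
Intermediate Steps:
s(h) = 1/(52 + h) (s(h) = 1/(h + (25 + 27)) = 1/(h + 52) = 1/(52 + h))
W = -1/32 (W = -1/(52 - 20) = -1/32 ≈ -0.031250)
z(U) = 2 (z(U) = (U + U)/(U + (U - U)) = (2*U)/(U + 0) = (2*U)/U = 2)
√(z(36) + W) = √(2 - 1/32) = √(63/32) = 3*√14/8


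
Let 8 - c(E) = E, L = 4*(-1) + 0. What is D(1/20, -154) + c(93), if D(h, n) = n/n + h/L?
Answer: -6721/80 ≈ -84.012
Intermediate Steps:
L = -4 (L = -4 + 0 = -4)
D(h, n) = 1 - h/4 (D(h, n) = n/n + h/(-4) = 1 + h*(-1/4) = 1 - h/4)
c(E) = 8 - E
D(1/20, -154) + c(93) = (1 - 1/4/20) + (8 - 1*93) = (1 - 1/4*1/20) + (8 - 93) = (1 - 1/80) - 85 = 79/80 - 85 = -6721/80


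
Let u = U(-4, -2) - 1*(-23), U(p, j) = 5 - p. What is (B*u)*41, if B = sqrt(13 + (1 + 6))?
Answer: 2624*sqrt(5) ≈ 5867.4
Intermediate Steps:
B = 2*sqrt(5) (B = sqrt(13 + 7) = sqrt(20) = 2*sqrt(5) ≈ 4.4721)
u = 32 (u = (5 - 1*(-4)) - 1*(-23) = (5 + 4) + 23 = 9 + 23 = 32)
(B*u)*41 = ((2*sqrt(5))*32)*41 = (64*sqrt(5))*41 = 2624*sqrt(5)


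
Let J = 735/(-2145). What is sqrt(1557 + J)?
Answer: sqrt(31832086)/143 ≈ 39.454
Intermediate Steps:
J = -49/143 (J = 735*(-1/2145) = -49/143 ≈ -0.34266)
sqrt(1557 + J) = sqrt(1557 - 49/143) = sqrt(222602/143) = sqrt(31832086)/143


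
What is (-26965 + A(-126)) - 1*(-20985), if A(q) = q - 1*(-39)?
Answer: -6067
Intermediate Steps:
A(q) = 39 + q (A(q) = q + 39 = 39 + q)
(-26965 + A(-126)) - 1*(-20985) = (-26965 + (39 - 126)) - 1*(-20985) = (-26965 - 87) + 20985 = -27052 + 20985 = -6067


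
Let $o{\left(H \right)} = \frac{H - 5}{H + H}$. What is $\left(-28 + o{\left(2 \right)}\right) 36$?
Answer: $-1035$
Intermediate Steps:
$o{\left(H \right)} = \frac{-5 + H}{2 H}$
$\left(-28 + o{\left(2 \right)}\right) 36 = \left(-28 + \frac{-5 + 2}{2 \cdot 2}\right) 36 = \left(-28 + \frac{1}{2} \cdot \frac{1}{2} \left(-3\right)\right) 36 = \left(-28 - \frac{3}{4}\right) 36 = \left(- \frac{115}{4}\right) 36 = -1035$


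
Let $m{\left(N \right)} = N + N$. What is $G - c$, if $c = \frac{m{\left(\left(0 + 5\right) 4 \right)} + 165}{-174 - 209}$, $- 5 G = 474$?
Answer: $- \frac{180517}{1915} \approx -94.265$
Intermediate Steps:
$G = - \frac{474}{5}$ ($G = \left(- \frac{1}{5}\right) 474 = - \frac{474}{5} \approx -94.8$)
$m{\left(N \right)} = 2 N$
$c = - \frac{205}{383}$ ($c = \frac{2 \left(0 + 5\right) 4 + 165}{-174 - 209} = \frac{2 \cdot 5 \cdot 4 + 165}{-383} = \left(2 \cdot 20 + 165\right) \left(- \frac{1}{383}\right) = \left(40 + 165\right) \left(- \frac{1}{383}\right) = 205 \left(- \frac{1}{383}\right) = - \frac{205}{383} \approx -0.53525$)
$G - c = - \frac{474}{5} - - \frac{205}{383} = - \frac{474}{5} + \frac{205}{383} = - \frac{180517}{1915}$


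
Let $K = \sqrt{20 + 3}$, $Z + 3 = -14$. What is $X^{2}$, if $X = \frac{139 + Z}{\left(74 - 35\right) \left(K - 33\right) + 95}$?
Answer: $\frac{14884}{\left(1192 - 39 \sqrt{23}\right)^{2}} \approx 0.014737$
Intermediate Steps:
$Z = -17$ ($Z = -3 - 14 = -17$)
$K = \sqrt{23} \approx 4.7958$
$X = \frac{122}{-1192 + 39 \sqrt{23}}$ ($X = \frac{139 - 17}{\left(74 - 35\right) \left(\sqrt{23} - 33\right) + 95} = \frac{122}{39 \left(-33 + \sqrt{23}\right) + 95} = \frac{122}{\left(-1287 + 39 \sqrt{23}\right) + 95} = \frac{122}{-1192 + 39 \sqrt{23}} \approx -0.1214$)
$X^{2} = \left(- \frac{145424}{1385881} - \frac{4758 \sqrt{23}}{1385881}\right)^{2}$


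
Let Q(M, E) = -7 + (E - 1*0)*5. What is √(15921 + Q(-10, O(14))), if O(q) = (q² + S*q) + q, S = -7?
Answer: √16474 ≈ 128.35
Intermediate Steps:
O(q) = q² - 6*q (O(q) = (q² - 7*q) + q = q² - 6*q)
Q(M, E) = -7 + 5*E (Q(M, E) = -7 + (E + 0)*5 = -7 + E*5 = -7 + 5*E)
√(15921 + Q(-10, O(14))) = √(15921 + (-7 + 5*(14*(-6 + 14)))) = √(15921 + (-7 + 5*(14*8))) = √(15921 + (-7 + 5*112)) = √(15921 + (-7 + 560)) = √(15921 + 553) = √16474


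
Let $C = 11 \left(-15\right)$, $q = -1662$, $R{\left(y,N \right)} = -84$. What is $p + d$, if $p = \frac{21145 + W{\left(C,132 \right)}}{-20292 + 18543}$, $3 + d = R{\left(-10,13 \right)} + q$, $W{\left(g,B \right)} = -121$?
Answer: $- \frac{1026675}{583} \approx -1761.0$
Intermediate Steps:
$C = -165$
$d = -1749$ ($d = -3 - 1746 = -1749$)
$p = - \frac{7008}{583}$ ($p = \frac{21145 - 121}{-20292 + 18543} = \frac{21024}{-1749} = 21024 \left(- \frac{1}{1749}\right) = - \frac{7008}{583} \approx -12.021$)
$p + d = - \frac{7008}{583} - 1749 = - \frac{1026675}{583}$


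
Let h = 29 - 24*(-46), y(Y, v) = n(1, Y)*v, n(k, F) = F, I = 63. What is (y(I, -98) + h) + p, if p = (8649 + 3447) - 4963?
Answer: 2092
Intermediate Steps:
y(Y, v) = Y*v
p = 7133 (p = 12096 - 4963 = 7133)
h = 1133 (h = 29 + 1104 = 1133)
(y(I, -98) + h) + p = (63*(-98) + 1133) + 7133 = (-6174 + 1133) + 7133 = -5041 + 7133 = 2092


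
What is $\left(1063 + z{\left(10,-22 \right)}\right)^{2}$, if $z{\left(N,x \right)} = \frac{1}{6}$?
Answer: $\frac{40691641}{36} \approx 1.1303 \cdot 10^{6}$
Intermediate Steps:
$z{\left(N,x \right)} = \frac{1}{6}$
$\left(1063 + z{\left(10,-22 \right)}\right)^{2} = \left(1063 + \frac{1}{6}\right)^{2} = \left(\frac{6379}{6}\right)^{2} = \frac{40691641}{36}$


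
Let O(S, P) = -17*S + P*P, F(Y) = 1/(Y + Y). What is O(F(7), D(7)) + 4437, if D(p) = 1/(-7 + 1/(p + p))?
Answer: 584311053/131726 ≈ 4435.8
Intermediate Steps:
F(Y) = 1/(2*Y)
D(p) = 1/(-7 + 1/(2*p))
O(S, P) = P**2 - 17*S (O(S, P) = -17*S + P**2 = P**2 - 17*S)
O(F(7), D(7)) + 4437 = ((-2*7/(-1 + 14*7))**2 - 17/(2*7)) + 4437 = ((-2*7/(-1 + 98))**2 - 17/(2*7)) + 4437 = ((-2*7/97)**2 - 17*1/14) + 4437 = ((-2*7*1/97)**2 - 17/14) + 4437 = ((-14/97)**2 - 17/14) + 4437 = (196/9409 - 17/14) + 4437 = -157209/131726 + 4437 = 584311053/131726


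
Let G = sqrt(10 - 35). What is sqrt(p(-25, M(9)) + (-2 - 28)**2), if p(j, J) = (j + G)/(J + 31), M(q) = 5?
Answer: sqrt(32375 + 5*I)/6 ≈ 29.988 + 0.0023157*I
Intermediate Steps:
G = 5*I (G = sqrt(-25) = 5*I ≈ 5.0*I)
p(j, J) = (j + 5*I)/(31 + J) (p(j, J) = (j + 5*I)/(J + 31) = (j + 5*I)/(31 + J))
sqrt(p(-25, M(9)) + (-2 - 28)**2) = sqrt((-25 + 5*I)/(31 + 5) + (-2 - 28)**2) = sqrt((-25 + 5*I)/36 + (-30)**2) = sqrt((-25 + 5*I)/36 + 900) = sqrt((-25/36 + 5*I/36) + 900) = sqrt(32375/36 + 5*I/36)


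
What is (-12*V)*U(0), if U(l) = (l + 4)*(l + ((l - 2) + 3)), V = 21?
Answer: -1008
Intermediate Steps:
U(l) = (1 + 2*l)*(4 + l) (U(l) = (4 + l)*(l + ((-2 + l) + 3)) = (4 + l)*(l + (1 + l)) = (4 + l)*(1 + 2*l) = (1 + 2*l)*(4 + l))
(-12*V)*U(0) = (-12*21)*(4 + 2*0² + 9*0) = -252*(4 + 2*0 + 0) = -252*(4 + 0 + 0) = -252*4 = -1008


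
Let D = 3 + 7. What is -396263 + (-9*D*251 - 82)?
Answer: -418935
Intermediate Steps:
D = 10
-396263 + (-9*D*251 - 82) = -396263 + (-9*10*251 - 82) = -396263 + (-90*251 - 82) = -396263 + (-22590 - 82) = -396263 - 22672 = -418935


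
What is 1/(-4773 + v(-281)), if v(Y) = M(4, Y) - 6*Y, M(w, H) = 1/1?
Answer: -1/3086 ≈ -0.00032404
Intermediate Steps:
M(w, H) = 1
v(Y) = 1 - 6*Y
1/(-4773 + v(-281)) = 1/(-4773 + (1 - 6*(-281))) = 1/(-4773 + (1 + 1686)) = 1/(-4773 + 1687) = 1/(-3086) = -1/3086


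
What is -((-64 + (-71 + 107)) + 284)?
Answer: -256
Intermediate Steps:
-((-64 + (-71 + 107)) + 284) = -((-64 + 36) + 284) = -(-28 + 284) = -1*256 = -256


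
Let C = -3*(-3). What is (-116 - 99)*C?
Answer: -1935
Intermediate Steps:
C = 9
(-116 - 99)*C = (-116 - 99)*9 = -215*9 = -1935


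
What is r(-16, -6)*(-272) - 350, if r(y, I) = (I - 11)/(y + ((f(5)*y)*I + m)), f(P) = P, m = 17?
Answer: -163726/481 ≈ -340.39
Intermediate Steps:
r(y, I) = (-11 + I)/(17 + y + 5*I*y) (r(y, I) = (I - 11)/(y + ((5*y)*I + 17)) = (-11 + I)/(y + (5*I*y + 17)) = (-11 + I)/(y + (17 + 5*I*y)) = (-11 + I)/(17 + y + 5*I*y))
r(-16, -6)*(-272) - 350 = ((-11 - 6)/(17 - 16 + 5*(-6)*(-16)))*(-272) - 350 = (-17/(17 - 16 + 480))*(-272) - 350 = (-17/481)*(-272) - 350 = ((1/481)*(-17))*(-272) - 350 = -17/481*(-272) - 350 = 4624/481 - 350 = -163726/481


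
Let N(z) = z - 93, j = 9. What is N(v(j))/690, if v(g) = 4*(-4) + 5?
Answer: -52/345 ≈ -0.15072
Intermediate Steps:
v(g) = -11 (v(g) = -16 + 5 = -11)
N(z) = -93 + z
N(v(j))/690 = (-93 - 11)/690 = -104*1/690 = -52/345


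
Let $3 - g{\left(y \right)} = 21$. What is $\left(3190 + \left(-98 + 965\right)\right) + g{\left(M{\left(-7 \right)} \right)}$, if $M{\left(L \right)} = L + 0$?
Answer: $4039$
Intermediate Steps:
$M{\left(L \right)} = L$
$g{\left(y \right)} = -18$ ($g{\left(y \right)} = 3 - 21 = -18$)
$\left(3190 + \left(-98 + 965\right)\right) + g{\left(M{\left(-7 \right)} \right)} = \left(3190 + \left(-98 + 965\right)\right) - 18 = \left(3190 + 867\right) - 18 = 4057 - 18 = 4039$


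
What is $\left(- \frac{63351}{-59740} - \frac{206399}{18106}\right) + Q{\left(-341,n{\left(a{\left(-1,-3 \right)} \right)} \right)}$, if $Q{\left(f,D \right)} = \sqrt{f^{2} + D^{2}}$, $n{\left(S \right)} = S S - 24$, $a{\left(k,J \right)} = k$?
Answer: $- \frac{5591621527}{540826220} + \sqrt{116810} \approx 331.44$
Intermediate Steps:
$n{\left(S \right)} = -24 + S^{2}$ ($n{\left(S \right)} = S^{2} - 24 = -24 + S^{2}$)
$Q{\left(f,D \right)} = \sqrt{D^{2} + f^{2}}$
$\left(- \frac{63351}{-59740} - \frac{206399}{18106}\right) + Q{\left(-341,n{\left(a{\left(-1,-3 \right)} \right)} \right)} = \left(- \frac{63351}{-59740} - \frac{206399}{18106}\right) + \sqrt{\left(-24 + \left(-1\right)^{2}\right)^{2} + \left(-341\right)^{2}} = \left(\left(-63351\right) \left(- \frac{1}{59740}\right) - \frac{206399}{18106}\right) + \sqrt{\left(-24 + 1\right)^{2} + 116281} = \left(\frac{63351}{59740} - \frac{206399}{18106}\right) + \sqrt{\left(-23\right)^{2} + 116281} = - \frac{5591621527}{540826220} + \sqrt{529 + 116281} = - \frac{5591621527}{540826220} + \sqrt{116810}$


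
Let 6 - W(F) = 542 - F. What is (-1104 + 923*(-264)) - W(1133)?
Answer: -245373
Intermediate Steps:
W(F) = -536 + F (W(F) = 6 - (542 - F) = 6 + (-542 + F) = -536 + F)
(-1104 + 923*(-264)) - W(1133) = (-1104 + 923*(-264)) - (-536 + 1133) = (-1104 - 243672) - 1*597 = -244776 - 597 = -245373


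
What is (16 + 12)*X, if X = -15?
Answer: -420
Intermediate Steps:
(16 + 12)*X = (16 + 12)*(-15) = 28*(-15) = -420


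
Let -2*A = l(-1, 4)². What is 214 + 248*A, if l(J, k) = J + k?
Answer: -902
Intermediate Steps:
A = -9/2 (A = -(-1 + 4)²/2 = -½*3² = -½*9 = -9/2 ≈ -4.5000)
214 + 248*A = 214 + 248*(-9/2) = 214 - 1116 = -902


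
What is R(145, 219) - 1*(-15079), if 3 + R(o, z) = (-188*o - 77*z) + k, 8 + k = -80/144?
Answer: -261500/9 ≈ -29056.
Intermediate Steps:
k = -77/9 (k = -8 - 80/144 = -8 - 80*1/144 = -8 - 5/9 = -77/9 ≈ -8.5556)
R(o, z) = -104/9 - 188*o - 77*z (R(o, z) = -3 + ((-188*o - 77*z) - 77/9) = -3 + (-77/9 - 188*o - 77*z) = -104/9 - 188*o - 77*z)
R(145, 219) - 1*(-15079) = (-104/9 - 188*145 - 77*219) - 1*(-15079) = (-104/9 - 27260 - 16863) + 15079 = -397211/9 + 15079 = -261500/9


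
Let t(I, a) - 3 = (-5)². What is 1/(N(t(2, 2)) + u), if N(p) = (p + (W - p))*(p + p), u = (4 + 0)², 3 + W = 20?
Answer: 1/968 ≈ 0.0010331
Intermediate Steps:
W = 17 (W = -3 + 20 = 17)
t(I, a) = 28 (t(I, a) = 3 + (-5)² = 3 + 25 = 28)
u = 16 (u = 4² = 16)
N(p) = 34*p (N(p) = (p + (17 - p))*(p + p) = 17*(2*p) = 34*p)
1/(N(t(2, 2)) + u) = 1/(34*28 + 16) = 1/(952 + 16) = 1/968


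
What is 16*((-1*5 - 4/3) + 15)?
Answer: 416/3 ≈ 138.67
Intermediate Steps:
16*((-1*5 - 4/3) + 15) = 16*((-5 - 4*⅓) + 15) = 16*((-5 - 4/3) + 15) = 16*(-19/3 + 15) = 16*(26/3) = 416/3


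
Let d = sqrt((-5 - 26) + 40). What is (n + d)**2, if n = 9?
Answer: 144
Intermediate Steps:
d = 3 (d = sqrt(-31 + 40) = sqrt(9) = 3)
(n + d)**2 = (9 + 3)**2 = 12**2 = 144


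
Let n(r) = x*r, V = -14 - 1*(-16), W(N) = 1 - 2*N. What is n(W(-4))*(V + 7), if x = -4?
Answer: -324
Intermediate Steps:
V = 2 (V = -14 + 16 = 2)
n(r) = -4*r
n(W(-4))*(V + 7) = (-4*(1 - 2*(-4)))*(2 + 7) = -4*(1 + 8)*9 = -4*9*9 = -36*9 = -324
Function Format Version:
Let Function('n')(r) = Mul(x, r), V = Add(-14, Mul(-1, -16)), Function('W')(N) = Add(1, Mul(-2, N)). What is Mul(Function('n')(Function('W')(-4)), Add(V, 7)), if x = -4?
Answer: -324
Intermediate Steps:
V = 2 (V = Add(-14, 16) = 2)
Function('n')(r) = Mul(-4, r)
Mul(Function('n')(Function('W')(-4)), Add(V, 7)) = Mul(Mul(-4, Add(1, Mul(-2, -4))), Add(2, 7)) = Mul(Mul(-4, Add(1, 8)), 9) = Mul(Mul(-4, 9), 9) = Mul(-36, 9) = -324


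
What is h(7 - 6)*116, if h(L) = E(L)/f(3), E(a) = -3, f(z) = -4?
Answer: 87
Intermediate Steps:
h(L) = ¾ (h(L) = -3/(-4) = -3*(-¼) = ¾)
h(7 - 6)*116 = (¾)*116 = 87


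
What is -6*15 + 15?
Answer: -75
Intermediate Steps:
-6*15 + 15 = -90 + 15 = -75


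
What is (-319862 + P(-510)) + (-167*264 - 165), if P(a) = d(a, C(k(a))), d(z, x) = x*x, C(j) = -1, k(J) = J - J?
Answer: -364114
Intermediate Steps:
k(J) = 0
d(z, x) = x**2
P(a) = 1 (P(a) = (-1)**2 = 1)
(-319862 + P(-510)) + (-167*264 - 165) = (-319862 + 1) + (-167*264 - 165) = -319861 + (-44088 - 165) = -319861 - 44253 = -364114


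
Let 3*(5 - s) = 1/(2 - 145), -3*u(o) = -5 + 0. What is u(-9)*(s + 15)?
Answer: 42905/1287 ≈ 33.337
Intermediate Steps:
u(o) = 5/3 (u(o) = -(-5 + 0)/3 = -⅓*(-5) = 5/3)
s = 2146/429 (s = 5 - 1/(3*(2 - 145)) = 5 - ⅓/(-143) = 5 - ⅓*(-1/143) = 5 + 1/429 = 2146/429 ≈ 5.0023)
u(-9)*(s + 15) = 5*(2146/429 + 15)/3 = (5/3)*(8581/429) = 42905/1287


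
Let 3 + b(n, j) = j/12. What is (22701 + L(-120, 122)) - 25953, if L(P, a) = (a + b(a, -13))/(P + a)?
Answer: -76633/24 ≈ -3193.0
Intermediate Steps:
b(n, j) = -3 + j/12
L(P, a) = (-49/12 + a)/(P + a) (L(P, a) = (a + (-3 + (1/12)*(-13)))/(P + a) = (a + (-3 - 13/12))/(P + a) = (a - 49/12)/(P + a) = (-49/12 + a)/(P + a))
(22701 + L(-120, 122)) - 25953 = (22701 + (-49/12 + 122)/(-120 + 122)) - 25953 = (22701 + (1415/12)/2) - 25953 = (22701 + (½)*(1415/12)) - 25953 = (22701 + 1415/24) - 25953 = 546239/24 - 25953 = -76633/24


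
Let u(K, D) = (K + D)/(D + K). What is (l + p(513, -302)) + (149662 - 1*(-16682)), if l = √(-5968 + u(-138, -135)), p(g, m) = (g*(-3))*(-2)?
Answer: 169422 + 3*I*√663 ≈ 1.6942e+5 + 77.246*I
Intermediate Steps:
u(K, D) = 1 (u(K, D) = (D + K)/(D + K) = 1)
p(g, m) = 6*g (p(g, m) = -3*g*(-2) = 6*g)
l = 3*I*√663 (l = √(-5968 + 1) = √(-5967) = 3*I*√663 ≈ 77.246*I)
(l + p(513, -302)) + (149662 - 1*(-16682)) = (3*I*√663 + 6*513) + (149662 - 1*(-16682)) = (3*I*√663 + 3078) + (149662 + 16682) = (3078 + 3*I*√663) + 166344 = 169422 + 3*I*√663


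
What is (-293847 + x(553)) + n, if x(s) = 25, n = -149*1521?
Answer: -520451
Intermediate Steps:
n = -226629
(-293847 + x(553)) + n = (-293847 + 25) - 226629 = -293822 - 226629 = -520451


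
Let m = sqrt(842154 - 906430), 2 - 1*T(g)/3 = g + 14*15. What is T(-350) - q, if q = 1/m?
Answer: 426 + I*sqrt(16069)/32138 ≈ 426.0 + 0.0039444*I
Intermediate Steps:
T(g) = -624 - 3*g (T(g) = 6 - 3*(g + 14*15) = 6 - 3*(g + 210) = 6 - 3*(210 + g) = 6 + (-630 - 3*g) = -624 - 3*g)
m = 2*I*sqrt(16069) (m = sqrt(-64276) = 2*I*sqrt(16069) ≈ 253.53*I)
q = -I*sqrt(16069)/32138 (q = 1/(2*I*sqrt(16069)) = -I*sqrt(16069)/32138 ≈ -0.0039444*I)
T(-350) - q = (-624 - 3*(-350)) - (-1)*I*sqrt(16069)/32138 = (-624 + 1050) + I*sqrt(16069)/32138 = 426 + I*sqrt(16069)/32138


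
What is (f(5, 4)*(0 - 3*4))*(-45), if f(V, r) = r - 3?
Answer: 540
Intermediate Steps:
f(V, r) = -3 + r
(f(5, 4)*(0 - 3*4))*(-45) = ((-3 + 4)*(0 - 3*4))*(-45) = (1*(0 - 12))*(-45) = (1*(-12))*(-45) = -12*(-45) = 540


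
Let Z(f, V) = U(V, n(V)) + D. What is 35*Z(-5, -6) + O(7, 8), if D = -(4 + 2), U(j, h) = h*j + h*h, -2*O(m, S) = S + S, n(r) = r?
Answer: 2302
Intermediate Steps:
O(m, S) = -S (O(m, S) = -(S + S)/2 = -S)
U(j, h) = h**2 + h*j (U(j, h) = h*j + h**2 = h**2 + h*j)
D = -6 (D = -1*6 = -6)
Z(f, V) = -6 + 2*V**2 (Z(f, V) = V*(V + V) - 6 = V*(2*V) - 6 = 2*V**2 - 6 = -6 + 2*V**2)
35*Z(-5, -6) + O(7, 8) = 35*(-6 + 2*(-6)**2) - 1*8 = 35*(-6 + 2*36) - 8 = 35*(-6 + 72) - 8 = 35*66 - 8 = 2310 - 8 = 2302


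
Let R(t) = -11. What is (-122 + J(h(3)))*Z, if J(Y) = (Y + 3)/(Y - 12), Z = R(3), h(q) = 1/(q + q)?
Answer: 95491/71 ≈ 1344.9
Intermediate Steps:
h(q) = 1/(2*q)
Z = -11
J(Y) = (3 + Y)/(-12 + Y)
(-122 + J(h(3)))*Z = (-122 + (3 + (½)/3)/(-12 + (½)/3))*(-11) = (-122 + (3 + (½)*(⅓))/(-12 + (½)*(⅓)))*(-11) = (-122 + (3 + ⅙)/(-12 + ⅙))*(-11) = (-122 + (19/6)/(-71/6))*(-11) = (-122 - 6/71*19/6)*(-11) = (-122 - 19/71)*(-11) = -8681/71*(-11) = 95491/71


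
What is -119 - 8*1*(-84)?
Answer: 553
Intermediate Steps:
-119 - 8*1*(-84) = -119 - 8*(-84) = -119 + 672 = 553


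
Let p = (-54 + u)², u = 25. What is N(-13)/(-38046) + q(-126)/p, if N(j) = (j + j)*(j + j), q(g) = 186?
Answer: 3254020/15998343 ≈ 0.20340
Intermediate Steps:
p = 841 (p = (-54 + 25)² = (-29)² = 841)
N(j) = 4*j² (N(j) = (2*j)*(2*j) = 4*j²)
N(-13)/(-38046) + q(-126)/p = (4*(-13)²)/(-38046) + 186/841 = (4*169)*(-1/38046) + 186*(1/841) = 676*(-1/38046) + 186/841 = -338/19023 + 186/841 = 3254020/15998343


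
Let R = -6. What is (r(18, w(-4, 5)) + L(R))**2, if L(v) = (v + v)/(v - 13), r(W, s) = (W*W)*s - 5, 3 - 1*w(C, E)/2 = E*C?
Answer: 80141646649/361 ≈ 2.2200e+8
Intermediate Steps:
w(C, E) = 6 - 2*C*E (w(C, E) = 6 - 2*E*C = 6 - 2*C*E)
r(W, s) = -5 + s*W**2 (r(W, s) = W**2*s - 5 = s*W**2 - 5 = -5 + s*W**2)
L(v) = 2*v/(-13 + v) (L(v) = (2*v)/(-13 + v) = 2*v/(-13 + v))
(r(18, w(-4, 5)) + L(R))**2 = ((-5 + (6 - 2*(-4)*5)*18**2) + 2*(-6)/(-13 - 6))**2 = ((-5 + (6 + 40)*324) + 2*(-6)/(-19))**2 = ((-5 + 46*324) + 2*(-6)*(-1/19))**2 = ((-5 + 14904) + 12/19)**2 = (14899 + 12/19)**2 = (283093/19)**2 = 80141646649/361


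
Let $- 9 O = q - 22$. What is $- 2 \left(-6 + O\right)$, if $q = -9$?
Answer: $\frac{46}{9} \approx 5.1111$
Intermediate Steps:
$O = \frac{31}{9}$ ($O = - \frac{-9 - 22}{9} = \left(- \frac{1}{9}\right) \left(-31\right) = \frac{31}{9} \approx 3.4444$)
$- 2 \left(-6 + O\right) = - 2 \left(-6 + \frac{31}{9}\right) = \left(-2\right) \left(- \frac{23}{9}\right) = \frac{46}{9}$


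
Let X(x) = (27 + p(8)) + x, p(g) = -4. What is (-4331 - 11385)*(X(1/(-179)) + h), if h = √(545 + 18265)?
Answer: -64687056/179 - 47148*√2090 ≈ -2.5168e+6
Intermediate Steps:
X(x) = 23 + x (X(x) = (27 - 4) + x = 23 + x)
h = 3*√2090 (h = √18810 = 3*√2090 ≈ 137.15)
(-4331 - 11385)*(X(1/(-179)) + h) = (-4331 - 11385)*((23 + 1/(-179)) + 3*√2090) = -15716*((23 - 1/179) + 3*√2090) = -15716*(4116/179 + 3*√2090) = -64687056/179 - 47148*√2090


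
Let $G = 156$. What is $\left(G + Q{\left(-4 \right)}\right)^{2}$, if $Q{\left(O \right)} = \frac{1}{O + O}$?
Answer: $\frac{1555009}{64} \approx 24297.0$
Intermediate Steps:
$Q{\left(O \right)} = \frac{1}{2 O}$
$\left(G + Q{\left(-4 \right)}\right)^{2} = \left(156 + \frac{1}{2 \left(-4\right)}\right)^{2} = \left(156 + \frac{1}{2} \left(- \frac{1}{4}\right)\right)^{2} = \left(156 - \frac{1}{8}\right)^{2} = \left(\frac{1247}{8}\right)^{2} = \frac{1555009}{64}$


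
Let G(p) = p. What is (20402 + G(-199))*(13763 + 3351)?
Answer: 345754142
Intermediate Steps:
(20402 + G(-199))*(13763 + 3351) = (20402 - 199)*(13763 + 3351) = 20203*17114 = 345754142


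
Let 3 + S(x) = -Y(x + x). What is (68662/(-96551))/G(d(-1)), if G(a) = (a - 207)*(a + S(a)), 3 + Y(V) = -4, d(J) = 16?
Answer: 34331/184412410 ≈ 0.00018616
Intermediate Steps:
Y(V) = -7 (Y(V) = -3 - 4 = -7)
S(x) = 4 (S(x) = -3 - 1*(-7) = -3 + 7 = 4)
G(a) = (-207 + a)*(4 + a) (G(a) = (a - 207)*(a + 4) = (-207 + a)*(4 + a))
(68662/(-96551))/G(d(-1)) = (68662/(-96551))/(-828 + 16**2 - 203*16) = (68662*(-1/96551))/(-828 + 256 - 3248) = -68662/96551/(-3820) = -68662/96551*(-1/3820) = 34331/184412410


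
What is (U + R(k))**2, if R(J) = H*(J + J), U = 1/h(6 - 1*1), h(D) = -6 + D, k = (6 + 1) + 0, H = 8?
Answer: 12321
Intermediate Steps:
k = 7 (k = 7 + 0 = 7)
U = -1 (U = 1/(-6 + (6 - 1*1)) = 1/(-6 + (6 - 1)) = 1/(-6 + 5) = 1/(-1) = -1)
R(J) = 16*J (R(J) = 8*(J + J) = 8*(2*J) = 16*J)
(U + R(k))**2 = (-1 + 16*7)**2 = (-1 + 112)**2 = 111**2 = 12321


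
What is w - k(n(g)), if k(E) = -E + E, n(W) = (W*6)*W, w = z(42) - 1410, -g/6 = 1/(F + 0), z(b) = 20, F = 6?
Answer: -1390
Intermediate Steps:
g = -1 (g = -6/(6 + 0) = -6/6 = -6*1/6 = -1)
w = -1390 (w = 20 - 1410 = -1390)
n(W) = 6*W**2 (n(W) = (6*W)*W = 6*W**2)
k(E) = 0
w - k(n(g)) = -1390 - 1*0 = -1390 + 0 = -1390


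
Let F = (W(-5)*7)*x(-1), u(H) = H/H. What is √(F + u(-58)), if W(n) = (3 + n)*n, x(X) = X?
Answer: I*√69 ≈ 8.3066*I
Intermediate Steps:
u(H) = 1
W(n) = n*(3 + n)
F = -70 (F = (-5*(3 - 5)*7)*(-1) = (-5*(-2)*7)*(-1) = (10*7)*(-1) = 70*(-1) = -70)
√(F + u(-58)) = √(-70 + 1) = √(-69) = I*√69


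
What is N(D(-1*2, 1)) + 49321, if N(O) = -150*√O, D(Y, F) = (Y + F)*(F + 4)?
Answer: 49321 - 150*I*√5 ≈ 49321.0 - 335.41*I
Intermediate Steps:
D(Y, F) = (4 + F)*(F + Y) (D(Y, F) = (F + Y)*(4 + F) = (4 + F)*(F + Y))
N(D(-1*2, 1)) + 49321 = -150*√(1² + 4*1 + 4*(-1*2) + 1*(-1*2)) + 49321 = -150*√(1 + 4 + 4*(-2) + 1*(-2)) + 49321 = -150*√(1 + 4 - 8 - 2) + 49321 = -150*I*√5 + 49321 = 49321 - 150*I*√5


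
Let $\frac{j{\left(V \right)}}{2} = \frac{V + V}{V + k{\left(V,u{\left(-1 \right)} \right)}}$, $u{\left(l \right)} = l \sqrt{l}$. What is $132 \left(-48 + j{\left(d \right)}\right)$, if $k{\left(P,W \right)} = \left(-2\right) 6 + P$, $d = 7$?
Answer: $-4488$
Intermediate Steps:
$u{\left(l \right)} = l^{\frac{3}{2}}$
$k{\left(P,W \right)} = -12 + P$
$j{\left(V \right)} = \frac{4 V}{-12 + 2 V}$ ($j{\left(V \right)} = 2 \frac{V + V}{V + \left(-12 + V\right)} = 2 \frac{2 V}{-12 + 2 V} = \frac{4 V}{-12 + 2 V}$)
$132 \left(-48 + j{\left(d \right)}\right) = 132 \left(-48 + 2 \cdot 7 \frac{1}{-6 + 7}\right) = 132 \left(-48 + 2 \cdot 7 \cdot 1^{-1}\right) = 132 \left(-48 + 2 \cdot 7 \cdot 1\right) = 132 \left(-48 + 14\right) = 132 \left(-34\right) = -4488$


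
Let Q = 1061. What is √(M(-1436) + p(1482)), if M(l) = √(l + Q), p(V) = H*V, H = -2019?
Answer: √(-2992158 + 5*I*√15) ≈ 0.006 + 1729.8*I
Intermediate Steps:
p(V) = -2019*V
M(l) = √(1061 + l) (M(l) = √(l + 1061) = √(1061 + l))
√(M(-1436) + p(1482)) = √(√(1061 - 1436) - 2019*1482) = √(√(-375) - 2992158) = √(5*I*√15 - 2992158) = √(-2992158 + 5*I*√15)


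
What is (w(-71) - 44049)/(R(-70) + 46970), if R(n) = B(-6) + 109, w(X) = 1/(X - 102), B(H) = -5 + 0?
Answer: -3810239/4071901 ≈ -0.93574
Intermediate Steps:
B(H) = -5
w(X) = 1/(-102 + X)
R(n) = 104 (R(n) = -5 + 109 = 104)
(w(-71) - 44049)/(R(-70) + 46970) = (1/(-102 - 71) - 44049)/(104 + 46970) = (1/(-173) - 44049)/47074 = (-1/173 - 44049)*(1/47074) = -7620478/173*1/47074 = -3810239/4071901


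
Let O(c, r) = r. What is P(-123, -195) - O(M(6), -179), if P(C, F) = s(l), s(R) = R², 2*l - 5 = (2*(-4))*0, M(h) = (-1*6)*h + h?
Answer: 741/4 ≈ 185.25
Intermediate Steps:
M(h) = -5*h (M(h) = -6*h + h = -5*h)
l = 5/2 (l = 5/2 + ((2*(-4))*0)/2 = 5/2 + (-8*0)/2 = 5/2 + (½)*0 = 5/2 + 0 = 5/2 ≈ 2.5000)
P(C, F) = 25/4 (P(C, F) = (5/2)² = 25/4)
P(-123, -195) - O(M(6), -179) = 25/4 - 1*(-179) = 25/4 + 179 = 741/4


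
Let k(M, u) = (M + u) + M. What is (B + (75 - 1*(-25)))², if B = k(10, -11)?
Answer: 11881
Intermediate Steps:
k(M, u) = u + 2*M
B = 9 (B = -11 + 2*10 = -11 + 20 = 9)
(B + (75 - 1*(-25)))² = (9 + (75 - 1*(-25)))² = (9 + (75 + 25))² = (9 + 100)² = 109² = 11881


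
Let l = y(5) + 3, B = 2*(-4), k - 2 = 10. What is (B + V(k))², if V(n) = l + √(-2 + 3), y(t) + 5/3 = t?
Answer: 4/9 ≈ 0.44444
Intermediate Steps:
k = 12 (k = 2 + 10 = 12)
y(t) = -5/3 + t
B = -8
l = 19/3 (l = (-5/3 + 5) + 3 = 10/3 + 3 = 19/3 ≈ 6.3333)
V(n) = 22/3 (V(n) = 19/3 + √(-2 + 3) = 19/3 + √1 = 19/3 + 1 = 22/3)
(B + V(k))² = (-8 + 22/3)² = (-⅔)² = 4/9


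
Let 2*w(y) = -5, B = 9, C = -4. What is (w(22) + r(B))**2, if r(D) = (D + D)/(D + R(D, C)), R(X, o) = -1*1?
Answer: 1/16 ≈ 0.062500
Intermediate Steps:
w(y) = -5/2 (w(y) = (1/2)*(-5) = -5/2)
R(X, o) = -1
r(D) = 2*D/(-1 + D) (r(D) = (D + D)/(D - 1) = (2*D)/(-1 + D) = 2*D/(-1 + D))
(w(22) + r(B))**2 = (-5/2 + 2*9/(-1 + 9))**2 = (-5/2 + 2*9/8)**2 = (-5/2 + 2*9*(1/8))**2 = (-5/2 + 9/4)**2 = (-1/4)**2 = 1/16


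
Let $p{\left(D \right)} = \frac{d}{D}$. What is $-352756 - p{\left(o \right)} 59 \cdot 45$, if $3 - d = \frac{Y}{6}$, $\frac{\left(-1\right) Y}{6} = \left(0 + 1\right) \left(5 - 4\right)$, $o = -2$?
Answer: $-347446$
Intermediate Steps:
$Y = -6$ ($Y = - 6 \left(0 + 1\right) \left(5 - 4\right) = - 6 \cdot 1 \cdot 1 = \left(-6\right) 1 = -6$)
$d = 4$ ($d = 3 - - \frac{6}{6} = 3 - \left(-6\right) \frac{1}{6} = 3 - -1 = 3 + 1 = 4$)
$p{\left(D \right)} = \frac{4}{D}$
$-352756 - p{\left(o \right)} 59 \cdot 45 = -352756 - \frac{4}{-2} \cdot 59 \cdot 45 = -352756 - 4 \left(- \frac{1}{2}\right) 59 \cdot 45 = -352756 - \left(-2\right) 59 \cdot 45 = -352756 - \left(-118\right) 45 = -352756 - -5310 = -352756 + 5310 = -347446$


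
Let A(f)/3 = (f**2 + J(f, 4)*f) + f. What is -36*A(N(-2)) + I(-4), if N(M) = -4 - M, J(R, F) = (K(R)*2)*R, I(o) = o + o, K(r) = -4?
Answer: 3232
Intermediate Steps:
I(o) = 2*o
J(R, F) = -8*R (J(R, F) = (-4*2)*R = -8*R)
A(f) = -21*f**2 + 3*f (A(f) = 3*((f**2 + (-8*f)*f) + f) = 3*((f**2 - 8*f**2) + f) = 3*(-7*f**2 + f) = 3*(f - 7*f**2) = -21*f**2 + 3*f)
-36*A(N(-2)) + I(-4) = -108*(-4 - 1*(-2))*(1 - 7*(-4 - 1*(-2))) + 2*(-4) = -108*(-4 + 2)*(1 - 7*(-4 + 2)) - 8 = -108*(-2)*(1 - 7*(-2)) - 8 = -108*(-2)*(1 + 14) - 8 = -108*(-2)*15 - 8 = -36*(-90) - 8 = 3240 - 8 = 3232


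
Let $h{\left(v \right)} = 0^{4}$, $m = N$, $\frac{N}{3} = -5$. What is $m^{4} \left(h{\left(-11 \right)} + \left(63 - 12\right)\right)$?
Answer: $2581875$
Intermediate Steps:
$N = -15$ ($N = 3 \left(-5\right) = -15$)
$m = -15$
$h{\left(v \right)} = 0$
$m^{4} \left(h{\left(-11 \right)} + \left(63 - 12\right)\right) = \left(-15\right)^{4} \left(0 + \left(63 - 12\right)\right) = 50625 \left(0 + \left(63 - 12\right)\right) = 50625 \left(0 + 51\right) = 50625 \cdot 51 = 2581875$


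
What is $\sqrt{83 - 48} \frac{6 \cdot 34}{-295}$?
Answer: $- \frac{204 \sqrt{35}}{295} \approx -4.0911$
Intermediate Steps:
$\sqrt{83 - 48} \frac{6 \cdot 34}{-295} = \sqrt{35} \cdot 204 \left(- \frac{1}{295}\right) = \sqrt{35} \left(- \frac{204}{295}\right) = - \frac{204 \sqrt{35}}{295}$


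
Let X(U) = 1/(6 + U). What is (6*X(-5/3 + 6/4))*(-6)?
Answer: -216/35 ≈ -6.1714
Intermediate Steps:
(6*X(-5/3 + 6/4))*(-6) = (6/(6 + (-5/3 + 6/4)))*(-6) = (6/(6 + (-5*⅓ + 6*(¼))))*(-6) = (6/(6 + (-5/3 + 3/2)))*(-6) = (6/(6 - ⅙))*(-6) = (6/(35/6))*(-6) = (6*(6/35))*(-6) = (36/35)*(-6) = -216/35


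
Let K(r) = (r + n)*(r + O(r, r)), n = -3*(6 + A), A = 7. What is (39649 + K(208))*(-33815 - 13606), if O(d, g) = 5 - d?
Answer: -1920265974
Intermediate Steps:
n = -39 (n = -3*(6 + 7) = -3*13 = -39)
K(r) = -195 + 5*r (K(r) = (r - 39)*(r + (5 - r)) = (-39 + r)*5 = -195 + 5*r)
(39649 + K(208))*(-33815 - 13606) = (39649 + (-195 + 5*208))*(-33815 - 13606) = (39649 + (-195 + 1040))*(-47421) = (39649 + 845)*(-47421) = 40494*(-47421) = -1920265974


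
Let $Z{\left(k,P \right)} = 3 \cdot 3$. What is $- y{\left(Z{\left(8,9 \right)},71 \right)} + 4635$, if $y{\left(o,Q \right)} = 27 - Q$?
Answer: $4679$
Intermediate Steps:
$Z{\left(k,P \right)} = 9$
$- y{\left(Z{\left(8,9 \right)},71 \right)} + 4635 = - (27 - 71) + 4635 = \left(-1\right) \left(-44\right) + 4635 = 44 + 4635 = 4679$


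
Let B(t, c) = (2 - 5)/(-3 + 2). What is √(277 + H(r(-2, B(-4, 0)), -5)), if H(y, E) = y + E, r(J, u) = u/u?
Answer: √273 ≈ 16.523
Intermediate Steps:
B(t, c) = 3 (B(t, c) = -3/(-1) = -3*(-1) = 3)
r(J, u) = 1
H(y, E) = E + y
√(277 + H(r(-2, B(-4, 0)), -5)) = √(277 + (-5 + 1)) = √(277 - 4) = √273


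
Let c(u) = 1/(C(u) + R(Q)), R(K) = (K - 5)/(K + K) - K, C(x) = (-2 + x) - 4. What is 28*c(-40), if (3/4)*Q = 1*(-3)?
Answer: -224/327 ≈ -0.68502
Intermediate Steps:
C(x) = -6 + x
Q = -4 (Q = 4*(1*(-3))/3 = (4/3)*(-3) = -4)
R(K) = -K + (-5 + K)/(2*K) (R(K) = (-5 + K)/((2*K)) - K = (-5 + K)*(1/(2*K)) - K = (-5 + K)/(2*K) - K = -K + (-5 + K)/(2*K))
c(u) = 1/(-7/8 + u) (c(u) = 1/((-6 + u) + (1/2 - 1*(-4) - 5/2/(-4))) = 1/((-6 + u) + (1/2 + 4 - 5/2*(-1/4))) = 1/((-6 + u) + (1/2 + 4 + 5/8)) = 1/((-6 + u) + 41/8) = 1/(-7/8 + u))
28*c(-40) = 28*(8/(-7 + 8*(-40))) = 28*(8/(-7 - 320)) = 28*(8/(-327)) = 28*(8*(-1/327)) = 28*(-8/327) = -224/327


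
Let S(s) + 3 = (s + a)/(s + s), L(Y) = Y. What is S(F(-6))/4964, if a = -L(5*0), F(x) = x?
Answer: -5/9928 ≈ -0.00050363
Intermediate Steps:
a = 0 (a = -5*0 = -1*0 = 0)
S(s) = -5/2 (S(s) = -3 + (s + 0)/(s + s) = -3 + s/((2*s)) = -3 + s*(1/(2*s)) = -3 + ½ = -5/2)
S(F(-6))/4964 = -5/2/4964 = -5/2*1/4964 = -5/9928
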